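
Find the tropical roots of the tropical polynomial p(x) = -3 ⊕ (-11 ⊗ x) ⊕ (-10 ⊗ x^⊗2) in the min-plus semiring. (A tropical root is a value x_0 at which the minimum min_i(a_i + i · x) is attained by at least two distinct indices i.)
Roots: {-1, 8}

Each tropical root is a break point of the lower envelope of the lines y = a_i + i · x (there are 3 lines, with slopes 0, 1, ..., 2). Only the lines that attain the minimum somewhere contribute to roots; other lines are dominated. Here the surviving (envelope) indices are i = 2, i = 1, i = 0.
Intersections between consecutive envelope lines give the roots: for adjacent envelope indices i < j the intersection is x = (a_i − a_j) / (j − i). Reading off the sorted break points: {-1, 8}.
Verification: at each break x_0, at least two indices attain the minimum of min_i(a_i + i · x_0).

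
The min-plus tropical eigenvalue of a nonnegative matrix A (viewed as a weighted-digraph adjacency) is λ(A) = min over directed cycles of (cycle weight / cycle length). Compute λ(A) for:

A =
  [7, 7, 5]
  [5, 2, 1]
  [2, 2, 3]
λ(A) = 3/2

Enumerate directed cycles and compute their means (weight / length). Sample:
  cycle 0 → 0: weight = 7, length = 1, mean = 7/1 ≈ 7.000
  cycle 1 → 1: weight = 2, length = 1, mean = 2/1 ≈ 2.000
  cycle 2 → 2: weight = 3, length = 1, mean = 3/1 ≈ 3.000
  cycle 0 → 1 → 0: weight = 12, length = 2, mean = 12/2 ≈ 6.000
  cycle 0 → 2 → 0: weight = 7, length = 2, mean = 7/2 ≈ 3.500
  cycle 1 → 0 → 1: weight = 12, length = 2, mean = 12/2 ≈ 6.000
Minimum mean = 1.500, attained e.g. along the cycle 1 → 2 → 1 with weight 3 and length 2. So λ(A) = 3/2 = 3/2.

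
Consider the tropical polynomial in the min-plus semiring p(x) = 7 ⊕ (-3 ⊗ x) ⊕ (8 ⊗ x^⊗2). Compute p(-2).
p(-2) = -5

A tropical monomial a ⊗ x^⊗i evaluates to a + i · x. Evaluating each term at x = -2:
  Term 0 contributes 7 + 0 · -2 = 7
  Term 1 contributes -3 + 1 · -2 = -5
  Term 2 contributes 8 + 2 · -2 = 4
p(-2) = ⊕ of these = min[7, -5, 4] = -5.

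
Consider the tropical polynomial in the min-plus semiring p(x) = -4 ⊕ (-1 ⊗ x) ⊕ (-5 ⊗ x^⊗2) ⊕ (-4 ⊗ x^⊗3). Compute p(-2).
p(-2) = -10

A tropical monomial a ⊗ x^⊗i evaluates to a + i · x. Evaluating each term at x = -2:
  Term 0 contributes -4 + 0 · -2 = -4
  Term 1 contributes -1 + 1 · -2 = -3
  Term 2 contributes -5 + 2 · -2 = -9
  Term 3 contributes -4 + 3 · -2 = -10
p(-2) = ⊕ of these = min[-4, -3, -9, -10] = -10.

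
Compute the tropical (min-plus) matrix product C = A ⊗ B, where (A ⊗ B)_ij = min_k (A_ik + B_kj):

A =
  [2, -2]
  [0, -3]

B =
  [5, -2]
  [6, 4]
A ⊗ B =
  [4, 0]
  [3, -2]

Apply the min-plus product entry-by-entry:
  C[0][0] = min over k of (A[0][0] + B[0][0] = 2 + 5 = 7, A[0][1] + B[1][0] = -2 + 6 = 4) = 4 (attained at k = 1)
  C[0][1] = min over k of (A[0][0] + B[0][1] = 2 + -2 = 0, A[0][1] + B[1][1] = -2 + 4 = 2) = 0 (attained at k = 0)
  C[1][0] = min over k of (A[1][0] + B[0][0] = 0 + 5 = 5, A[1][1] + B[1][0] = -3 + 6 = 3) = 3 (attained at k = 1)
  C[1][1] = min over k of (A[1][0] + B[0][1] = 0 + -2 = -2, A[1][1] + B[1][1] = -3 + 4 = 1) = -2 (attained at k = 0)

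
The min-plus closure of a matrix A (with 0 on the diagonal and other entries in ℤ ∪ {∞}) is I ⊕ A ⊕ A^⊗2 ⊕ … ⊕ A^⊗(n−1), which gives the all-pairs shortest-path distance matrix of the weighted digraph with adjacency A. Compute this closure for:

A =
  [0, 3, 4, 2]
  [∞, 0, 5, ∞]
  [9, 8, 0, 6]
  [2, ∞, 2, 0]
Closure =
  [0, 3, 4, 2]
  [13, 0, 5, 11]
  [8, 8, 0, 6]
  [2, 5, 2, 0]

This is the Floyd-Warshall all-pairs shortest-path computation. For each intermediate vertex k = 0, 1, …, 3, update dist[i][j] ← min(dist[i][j], dist[i][k] + dist[k][j]). The final matrix gives, for each (i, j), the minimum total weight of any directed path from i to j (possibly empty when i = j).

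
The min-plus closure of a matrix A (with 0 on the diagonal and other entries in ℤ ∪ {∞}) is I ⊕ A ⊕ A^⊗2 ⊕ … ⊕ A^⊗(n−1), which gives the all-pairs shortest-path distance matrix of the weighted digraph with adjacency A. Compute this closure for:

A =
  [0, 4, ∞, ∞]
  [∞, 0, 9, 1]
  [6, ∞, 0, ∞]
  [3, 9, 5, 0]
Closure =
  [0, 4, 10, 5]
  [4, 0, 6, 1]
  [6, 10, 0, 11]
  [3, 7, 5, 0]

This is the Floyd-Warshall all-pairs shortest-path computation. For each intermediate vertex k = 0, 1, …, 3, update dist[i][j] ← min(dist[i][j], dist[i][k] + dist[k][j]). The final matrix gives, for each (i, j), the minimum total weight of any directed path from i to j (possibly empty when i = j).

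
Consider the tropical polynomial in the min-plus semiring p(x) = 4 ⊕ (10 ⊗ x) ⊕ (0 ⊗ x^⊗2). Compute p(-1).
p(-1) = -2

A tropical monomial a ⊗ x^⊗i evaluates to a + i · x. Evaluating each term at x = -1:
  Term 0 contributes 4 + 0 · -1 = 4
  Term 1 contributes 10 + 1 · -1 = 9
  Term 2 contributes 0 + 2 · -1 = -2
p(-1) = ⊕ of these = min[4, 9, -2] = -2.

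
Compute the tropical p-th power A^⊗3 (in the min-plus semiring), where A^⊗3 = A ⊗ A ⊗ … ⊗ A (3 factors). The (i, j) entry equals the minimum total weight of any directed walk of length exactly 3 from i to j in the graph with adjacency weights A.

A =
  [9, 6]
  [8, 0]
A^⊗3 =
  [14, 6]
  [8, 0]

Each entry (A^⊗3)_ij equals the minimum over all length-3 walks i = v_0 → v_1 → … → v_3 = j of Σ_t A[v_t][v_{t+1}]. For example, for (i, j) = (0, 1) we minimise over 4 possible intermediate vertex sequences; the minimum is 6, attained along the walk 0 → 1 → 1 → 1.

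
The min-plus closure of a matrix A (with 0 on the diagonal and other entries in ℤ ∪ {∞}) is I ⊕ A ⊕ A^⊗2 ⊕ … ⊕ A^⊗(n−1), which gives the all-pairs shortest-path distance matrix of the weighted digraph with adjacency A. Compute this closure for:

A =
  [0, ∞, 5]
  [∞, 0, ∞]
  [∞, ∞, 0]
Closure =
  [0, ∞, 5]
  [∞, 0, ∞]
  [∞, ∞, 0]

This is the Floyd-Warshall all-pairs shortest-path computation. For each intermediate vertex k = 0, 1, …, 2, update dist[i][j] ← min(dist[i][j], dist[i][k] + dist[k][j]). The final matrix gives, for each (i, j), the minimum total weight of any directed path from i to j (possibly empty when i = j).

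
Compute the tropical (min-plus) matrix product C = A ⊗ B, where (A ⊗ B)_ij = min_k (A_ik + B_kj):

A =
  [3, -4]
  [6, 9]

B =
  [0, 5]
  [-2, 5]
A ⊗ B =
  [-6, 1]
  [6, 11]

Apply the min-plus product entry-by-entry:
  C[0][0] = min over k of (A[0][0] + B[0][0] = 3 + 0 = 3, A[0][1] + B[1][0] = -4 + -2 = -6) = -6 (attained at k = 1)
  C[0][1] = min over k of (A[0][0] + B[0][1] = 3 + 5 = 8, A[0][1] + B[1][1] = -4 + 5 = 1) = 1 (attained at k = 1)
  C[1][0] = min over k of (A[1][0] + B[0][0] = 6 + 0 = 6, A[1][1] + B[1][0] = 9 + -2 = 7) = 6 (attained at k = 0)
  C[1][1] = min over k of (A[1][0] + B[0][1] = 6 + 5 = 11, A[1][1] + B[1][1] = 9 + 5 = 14) = 11 (attained at k = 0)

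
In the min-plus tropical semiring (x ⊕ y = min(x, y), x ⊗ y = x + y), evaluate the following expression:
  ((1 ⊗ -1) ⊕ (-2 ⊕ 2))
((1 ⊗ -1) ⊕ (-2 ⊕ 2)) = -2

Expand innermost to outermost. Recall ⊕ takes the minimum of its arguments and ⊗ takes their sum. Working out the expression ((1 ⊗ -1) ⊕ (-2 ⊕ 2)) gives -2.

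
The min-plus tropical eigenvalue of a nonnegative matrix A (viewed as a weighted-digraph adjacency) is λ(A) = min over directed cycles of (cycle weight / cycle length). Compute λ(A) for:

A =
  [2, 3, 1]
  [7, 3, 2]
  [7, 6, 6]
λ(A) = 2

Enumerate directed cycles and compute their means (weight / length). Sample:
  cycle 0 → 0: weight = 2, length = 1, mean = 2/1 ≈ 2.000
  cycle 1 → 1: weight = 3, length = 1, mean = 3/1 ≈ 3.000
  cycle 2 → 2: weight = 6, length = 1, mean = 6/1 ≈ 6.000
  cycle 0 → 1 → 0: weight = 10, length = 2, mean = 10/2 ≈ 5.000
  cycle 0 → 2 → 0: weight = 8, length = 2, mean = 8/2 ≈ 4.000
  cycle 1 → 0 → 1: weight = 10, length = 2, mean = 10/2 ≈ 5.000
Minimum mean = 2.000, attained e.g. along the cycle 0 → 0 with weight 2 and length 1. So λ(A) = 2/1 = 2.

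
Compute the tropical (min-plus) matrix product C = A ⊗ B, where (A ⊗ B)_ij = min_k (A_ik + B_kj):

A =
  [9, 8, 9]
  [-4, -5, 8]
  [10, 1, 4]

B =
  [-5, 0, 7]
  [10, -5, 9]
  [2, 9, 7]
A ⊗ B =
  [4, 3, 16]
  [-9, -10, 3]
  [5, -4, 10]

Apply the min-plus product entry-by-entry:
  C[0][0] = min over k of (A[0][0] + B[0][0] = 9 + -5 = 4, A[0][1] + B[1][0] = 8 + 10 = 18, A[0][2] + B[2][0] = 9 + 2 = 11) = 4 (attained at k = 0)
  C[0][1] = min over k of (A[0][0] + B[0][1] = 9 + 0 = 9, A[0][1] + B[1][1] = 8 + -5 = 3, A[0][2] + B[2][1] = 9 + 9 = 18) = 3 (attained at k = 1)
  C[0][2] = min over k of (A[0][0] + B[0][2] = 9 + 7 = 16, A[0][1] + B[1][2] = 8 + 9 = 17, A[0][2] + B[2][2] = 9 + 7 = 16) = 16 (attained at k = 0)
  C[1][0] = min over k of (A[1][0] + B[0][0] = -4 + -5 = -9, A[1][1] + B[1][0] = -5 + 10 = 5, A[1][2] + B[2][0] = 8 + 2 = 10) = -9 (attained at k = 0)
  C[1][1] = min over k of (A[1][0] + B[0][1] = -4 + 0 = -4, A[1][1] + B[1][1] = -5 + -5 = -10, A[1][2] + B[2][1] = 8 + 9 = 17) = -10 (attained at k = 1)
  C[1][2] = min over k of (A[1][0] + B[0][2] = -4 + 7 = 3, A[1][1] + B[1][2] = -5 + 9 = 4, A[1][2] + B[2][2] = 8 + 7 = 15) = 3 (attained at k = 0)
  C[2][0] = min over k of (A[2][0] + B[0][0] = 10 + -5 = 5, A[2][1] + B[1][0] = 1 + 10 = 11, A[2][2] + B[2][0] = 4 + 2 = 6) = 5 (attained at k = 0)
  C[2][1] = min over k of (A[2][0] + B[0][1] = 10 + 0 = 10, A[2][1] + B[1][1] = 1 + -5 = -4, A[2][2] + B[2][1] = 4 + 9 = 13) = -4 (attained at k = 1)
  C[2][2] = min over k of (A[2][0] + B[0][2] = 10 + 7 = 17, A[2][1] + B[1][2] = 1 + 9 = 10, A[2][2] + B[2][2] = 4 + 7 = 11) = 10 (attained at k = 1)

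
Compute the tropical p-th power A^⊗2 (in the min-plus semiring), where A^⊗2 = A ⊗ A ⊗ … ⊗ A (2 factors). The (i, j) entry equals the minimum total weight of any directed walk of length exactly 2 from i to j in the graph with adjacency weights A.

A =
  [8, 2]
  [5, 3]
A^⊗2 =
  [7, 5]
  [8, 6]

Each entry (A^⊗2)_ij equals the minimum over all length-2 walks i = v_0 → v_1 → … → v_2 = j of Σ_t A[v_t][v_{t+1}]. For example, for (i, j) = (0, 1) we minimise over 2 possible intermediate vertex sequences; the minimum is 5, attained along the walk 0 → 1 → 1.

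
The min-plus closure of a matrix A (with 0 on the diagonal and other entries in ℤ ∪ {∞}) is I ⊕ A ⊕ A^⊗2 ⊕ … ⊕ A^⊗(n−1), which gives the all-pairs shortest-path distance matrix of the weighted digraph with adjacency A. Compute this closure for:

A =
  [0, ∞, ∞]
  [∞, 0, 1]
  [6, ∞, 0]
Closure =
  [0, ∞, ∞]
  [7, 0, 1]
  [6, ∞, 0]

This is the Floyd-Warshall all-pairs shortest-path computation. For each intermediate vertex k = 0, 1, …, 2, update dist[i][j] ← min(dist[i][j], dist[i][k] + dist[k][j]). The final matrix gives, for each (i, j), the minimum total weight of any directed path from i to j (possibly empty when i = j).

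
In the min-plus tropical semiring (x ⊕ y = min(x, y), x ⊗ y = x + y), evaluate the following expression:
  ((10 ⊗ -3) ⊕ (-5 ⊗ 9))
((10 ⊗ -3) ⊕ (-5 ⊗ 9)) = 4

Expand innermost to outermost. Recall ⊕ takes the minimum of its arguments and ⊗ takes their sum. Working out the expression ((10 ⊗ -3) ⊕ (-5 ⊗ 9)) gives 4.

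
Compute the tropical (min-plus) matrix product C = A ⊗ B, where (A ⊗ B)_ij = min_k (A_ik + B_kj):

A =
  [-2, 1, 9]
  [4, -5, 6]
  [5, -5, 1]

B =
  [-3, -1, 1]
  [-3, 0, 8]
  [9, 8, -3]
A ⊗ B =
  [-5, -3, -1]
  [-8, -5, 3]
  [-8, -5, -2]

Apply the min-plus product entry-by-entry:
  C[0][0] = min over k of (A[0][0] + B[0][0] = -2 + -3 = -5, A[0][1] + B[1][0] = 1 + -3 = -2, A[0][2] + B[2][0] = 9 + 9 = 18) = -5 (attained at k = 0)
  C[0][1] = min over k of (A[0][0] + B[0][1] = -2 + -1 = -3, A[0][1] + B[1][1] = 1 + 0 = 1, A[0][2] + B[2][1] = 9 + 8 = 17) = -3 (attained at k = 0)
  C[0][2] = min over k of (A[0][0] + B[0][2] = -2 + 1 = -1, A[0][1] + B[1][2] = 1 + 8 = 9, A[0][2] + B[2][2] = 9 + -3 = 6) = -1 (attained at k = 0)
  C[1][0] = min over k of (A[1][0] + B[0][0] = 4 + -3 = 1, A[1][1] + B[1][0] = -5 + -3 = -8, A[1][2] + B[2][0] = 6 + 9 = 15) = -8 (attained at k = 1)
  C[1][1] = min over k of (A[1][0] + B[0][1] = 4 + -1 = 3, A[1][1] + B[1][1] = -5 + 0 = -5, A[1][2] + B[2][1] = 6 + 8 = 14) = -5 (attained at k = 1)
  C[1][2] = min over k of (A[1][0] + B[0][2] = 4 + 1 = 5, A[1][1] + B[1][2] = -5 + 8 = 3, A[1][2] + B[2][2] = 6 + -3 = 3) = 3 (attained at k = 1)
  C[2][0] = min over k of (A[2][0] + B[0][0] = 5 + -3 = 2, A[2][1] + B[1][0] = -5 + -3 = -8, A[2][2] + B[2][0] = 1 + 9 = 10) = -8 (attained at k = 1)
  C[2][1] = min over k of (A[2][0] + B[0][1] = 5 + -1 = 4, A[2][1] + B[1][1] = -5 + 0 = -5, A[2][2] + B[2][1] = 1 + 8 = 9) = -5 (attained at k = 1)
  C[2][2] = min over k of (A[2][0] + B[0][2] = 5 + 1 = 6, A[2][1] + B[1][2] = -5 + 8 = 3, A[2][2] + B[2][2] = 1 + -3 = -2) = -2 (attained at k = 2)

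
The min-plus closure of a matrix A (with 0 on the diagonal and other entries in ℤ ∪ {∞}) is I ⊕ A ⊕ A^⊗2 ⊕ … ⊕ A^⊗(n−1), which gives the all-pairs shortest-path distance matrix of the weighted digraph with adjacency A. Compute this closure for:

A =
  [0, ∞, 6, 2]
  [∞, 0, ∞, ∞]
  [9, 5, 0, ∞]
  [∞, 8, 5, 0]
Closure =
  [0, 10, 6, 2]
  [∞, 0, ∞, ∞]
  [9, 5, 0, 11]
  [14, 8, 5, 0]

This is the Floyd-Warshall all-pairs shortest-path computation. For each intermediate vertex k = 0, 1, …, 3, update dist[i][j] ← min(dist[i][j], dist[i][k] + dist[k][j]). The final matrix gives, for each (i, j), the minimum total weight of any directed path from i to j (possibly empty when i = j).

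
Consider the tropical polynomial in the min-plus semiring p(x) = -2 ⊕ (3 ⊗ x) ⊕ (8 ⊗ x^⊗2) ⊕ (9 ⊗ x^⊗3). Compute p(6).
p(6) = -2

A tropical monomial a ⊗ x^⊗i evaluates to a + i · x. Evaluating each term at x = 6:
  Term 0 contributes -2 + 0 · 6 = -2
  Term 1 contributes 3 + 1 · 6 = 9
  Term 2 contributes 8 + 2 · 6 = 20
  Term 3 contributes 9 + 3 · 6 = 27
p(6) = ⊕ of these = min[-2, 9, 20, 27] = -2.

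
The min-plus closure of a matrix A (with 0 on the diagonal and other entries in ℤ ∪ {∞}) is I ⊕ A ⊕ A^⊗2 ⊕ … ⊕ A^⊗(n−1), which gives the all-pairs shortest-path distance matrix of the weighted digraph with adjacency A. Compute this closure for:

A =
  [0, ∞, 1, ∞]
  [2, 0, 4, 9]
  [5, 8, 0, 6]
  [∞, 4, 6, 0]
Closure =
  [0, 9, 1, 7]
  [2, 0, 3, 9]
  [5, 8, 0, 6]
  [6, 4, 6, 0]

This is the Floyd-Warshall all-pairs shortest-path computation. For each intermediate vertex k = 0, 1, …, 3, update dist[i][j] ← min(dist[i][j], dist[i][k] + dist[k][j]). The final matrix gives, for each (i, j), the minimum total weight of any directed path from i to j (possibly empty when i = j).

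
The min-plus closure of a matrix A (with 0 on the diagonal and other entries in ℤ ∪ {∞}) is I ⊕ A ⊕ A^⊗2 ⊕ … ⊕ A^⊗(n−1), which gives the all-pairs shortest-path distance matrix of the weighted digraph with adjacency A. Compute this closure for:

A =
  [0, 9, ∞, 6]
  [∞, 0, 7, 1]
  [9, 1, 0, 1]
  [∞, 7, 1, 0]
Closure =
  [0, 8, 7, 6]
  [11, 0, 2, 1]
  [9, 1, 0, 1]
  [10, 2, 1, 0]

This is the Floyd-Warshall all-pairs shortest-path computation. For each intermediate vertex k = 0, 1, …, 3, update dist[i][j] ← min(dist[i][j], dist[i][k] + dist[k][j]). The final matrix gives, for each (i, j), the minimum total weight of any directed path from i to j (possibly empty when i = j).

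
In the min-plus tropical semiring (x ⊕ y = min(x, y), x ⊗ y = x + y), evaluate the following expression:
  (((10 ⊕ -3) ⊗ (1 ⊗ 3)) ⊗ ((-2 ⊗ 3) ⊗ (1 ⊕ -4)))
(((10 ⊕ -3) ⊗ (1 ⊗ 3)) ⊗ ((-2 ⊗ 3) ⊗ (1 ⊕ -4))) = -2

Expand innermost to outermost. Recall ⊕ takes the minimum of its arguments and ⊗ takes their sum. Working out the expression (((10 ⊕ -3) ⊗ (1 ⊗ 3)) ⊗ ((-2 ⊗ 3) ⊗ (1 ⊕ -4))) gives -2.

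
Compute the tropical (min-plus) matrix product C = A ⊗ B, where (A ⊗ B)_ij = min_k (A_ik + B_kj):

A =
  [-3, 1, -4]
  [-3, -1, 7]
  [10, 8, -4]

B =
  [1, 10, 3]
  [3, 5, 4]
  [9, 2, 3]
A ⊗ B =
  [-2, -2, -1]
  [-2, 4, 0]
  [5, -2, -1]

Apply the min-plus product entry-by-entry:
  C[0][0] = min over k of (A[0][0] + B[0][0] = -3 + 1 = -2, A[0][1] + B[1][0] = 1 + 3 = 4, A[0][2] + B[2][0] = -4 + 9 = 5) = -2 (attained at k = 0)
  C[0][1] = min over k of (A[0][0] + B[0][1] = -3 + 10 = 7, A[0][1] + B[1][1] = 1 + 5 = 6, A[0][2] + B[2][1] = -4 + 2 = -2) = -2 (attained at k = 2)
  C[0][2] = min over k of (A[0][0] + B[0][2] = -3 + 3 = 0, A[0][1] + B[1][2] = 1 + 4 = 5, A[0][2] + B[2][2] = -4 + 3 = -1) = -1 (attained at k = 2)
  C[1][0] = min over k of (A[1][0] + B[0][0] = -3 + 1 = -2, A[1][1] + B[1][0] = -1 + 3 = 2, A[1][2] + B[2][0] = 7 + 9 = 16) = -2 (attained at k = 0)
  C[1][1] = min over k of (A[1][0] + B[0][1] = -3 + 10 = 7, A[1][1] + B[1][1] = -1 + 5 = 4, A[1][2] + B[2][1] = 7 + 2 = 9) = 4 (attained at k = 1)
  C[1][2] = min over k of (A[1][0] + B[0][2] = -3 + 3 = 0, A[1][1] + B[1][2] = -1 + 4 = 3, A[1][2] + B[2][2] = 7 + 3 = 10) = 0 (attained at k = 0)
  C[2][0] = min over k of (A[2][0] + B[0][0] = 10 + 1 = 11, A[2][1] + B[1][0] = 8 + 3 = 11, A[2][2] + B[2][0] = -4 + 9 = 5) = 5 (attained at k = 2)
  C[2][1] = min over k of (A[2][0] + B[0][1] = 10 + 10 = 20, A[2][1] + B[1][1] = 8 + 5 = 13, A[2][2] + B[2][1] = -4 + 2 = -2) = -2 (attained at k = 2)
  C[2][2] = min over k of (A[2][0] + B[0][2] = 10 + 3 = 13, A[2][1] + B[1][2] = 8 + 4 = 12, A[2][2] + B[2][2] = -4 + 3 = -1) = -1 (attained at k = 2)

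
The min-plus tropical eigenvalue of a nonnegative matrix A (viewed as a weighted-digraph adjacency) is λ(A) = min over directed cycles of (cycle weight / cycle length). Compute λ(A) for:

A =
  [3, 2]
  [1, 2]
λ(A) = 3/2

Enumerate directed cycles and compute their means (weight / length). Sample:
  cycle 0 → 0: weight = 3, length = 1, mean = 3/1 ≈ 3.000
  cycle 1 → 1: weight = 2, length = 1, mean = 2/1 ≈ 2.000
  cycle 0 → 1 → 0: weight = 3, length = 2, mean = 3/2 ≈ 1.500
  cycle 1 → 0 → 1: weight = 3, length = 2, mean = 3/2 ≈ 1.500
Minimum mean = 1.500, attained e.g. along the cycle 0 → 1 → 0 with weight 3 and length 2. So λ(A) = 3/2 = 3/2.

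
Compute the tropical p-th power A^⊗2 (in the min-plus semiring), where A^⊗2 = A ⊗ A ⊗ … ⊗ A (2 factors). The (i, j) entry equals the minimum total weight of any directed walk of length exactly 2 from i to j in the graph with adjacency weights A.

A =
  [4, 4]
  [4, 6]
A^⊗2 =
  [8, 8]
  [8, 8]

Each entry (A^⊗2)_ij equals the minimum over all length-2 walks i = v_0 → v_1 → … → v_2 = j of Σ_t A[v_t][v_{t+1}]. For example, for (i, j) = (0, 1) we minimise over 2 possible intermediate vertex sequences; the minimum is 8, attained along the walk 0 → 0 → 1.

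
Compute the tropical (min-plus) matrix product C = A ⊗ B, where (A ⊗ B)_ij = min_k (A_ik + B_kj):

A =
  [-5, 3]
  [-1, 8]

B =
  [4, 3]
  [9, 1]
A ⊗ B =
  [-1, -2]
  [3, 2]

Apply the min-plus product entry-by-entry:
  C[0][0] = min over k of (A[0][0] + B[0][0] = -5 + 4 = -1, A[0][1] + B[1][0] = 3 + 9 = 12) = -1 (attained at k = 0)
  C[0][1] = min over k of (A[0][0] + B[0][1] = -5 + 3 = -2, A[0][1] + B[1][1] = 3 + 1 = 4) = -2 (attained at k = 0)
  C[1][0] = min over k of (A[1][0] + B[0][0] = -1 + 4 = 3, A[1][1] + B[1][0] = 8 + 9 = 17) = 3 (attained at k = 0)
  C[1][1] = min over k of (A[1][0] + B[0][1] = -1 + 3 = 2, A[1][1] + B[1][1] = 8 + 1 = 9) = 2 (attained at k = 0)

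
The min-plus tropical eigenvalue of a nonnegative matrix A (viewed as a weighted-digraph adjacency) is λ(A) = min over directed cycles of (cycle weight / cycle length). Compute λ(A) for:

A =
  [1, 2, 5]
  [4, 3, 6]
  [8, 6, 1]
λ(A) = 1

Enumerate directed cycles and compute their means (weight / length). Sample:
  cycle 0 → 0: weight = 1, length = 1, mean = 1/1 ≈ 1.000
  cycle 1 → 1: weight = 3, length = 1, mean = 3/1 ≈ 3.000
  cycle 2 → 2: weight = 1, length = 1, mean = 1/1 ≈ 1.000
  cycle 0 → 1 → 0: weight = 6, length = 2, mean = 6/2 ≈ 3.000
  cycle 0 → 2 → 0: weight = 13, length = 2, mean = 13/2 ≈ 6.500
  cycle 1 → 0 → 1: weight = 6, length = 2, mean = 6/2 ≈ 3.000
Minimum mean = 1.000, attained e.g. along the cycle 0 → 0 with weight 1 and length 1. So λ(A) = 1/1 = 1.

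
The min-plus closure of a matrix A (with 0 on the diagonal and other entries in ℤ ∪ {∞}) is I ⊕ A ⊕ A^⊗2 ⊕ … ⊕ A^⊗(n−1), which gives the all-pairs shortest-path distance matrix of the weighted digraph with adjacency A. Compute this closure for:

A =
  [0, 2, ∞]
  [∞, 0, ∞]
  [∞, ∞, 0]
Closure =
  [0, 2, ∞]
  [∞, 0, ∞]
  [∞, ∞, 0]

This is the Floyd-Warshall all-pairs shortest-path computation. For each intermediate vertex k = 0, 1, …, 2, update dist[i][j] ← min(dist[i][j], dist[i][k] + dist[k][j]). The final matrix gives, for each (i, j), the minimum total weight of any directed path from i to j (possibly empty when i = j).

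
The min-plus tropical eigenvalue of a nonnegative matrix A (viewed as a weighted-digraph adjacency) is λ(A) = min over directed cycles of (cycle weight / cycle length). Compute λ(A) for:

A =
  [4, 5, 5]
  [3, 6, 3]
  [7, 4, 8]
λ(A) = 7/2

Enumerate directed cycles and compute their means (weight / length). Sample:
  cycle 0 → 0: weight = 4, length = 1, mean = 4/1 ≈ 4.000
  cycle 1 → 1: weight = 6, length = 1, mean = 6/1 ≈ 6.000
  cycle 2 → 2: weight = 8, length = 1, mean = 8/1 ≈ 8.000
  cycle 0 → 1 → 0: weight = 8, length = 2, mean = 8/2 ≈ 4.000
  cycle 0 → 2 → 0: weight = 12, length = 2, mean = 12/2 ≈ 6.000
  cycle 1 → 0 → 1: weight = 8, length = 2, mean = 8/2 ≈ 4.000
Minimum mean = 3.500, attained e.g. along the cycle 1 → 2 → 1 with weight 7 and length 2. So λ(A) = 7/2 = 7/2.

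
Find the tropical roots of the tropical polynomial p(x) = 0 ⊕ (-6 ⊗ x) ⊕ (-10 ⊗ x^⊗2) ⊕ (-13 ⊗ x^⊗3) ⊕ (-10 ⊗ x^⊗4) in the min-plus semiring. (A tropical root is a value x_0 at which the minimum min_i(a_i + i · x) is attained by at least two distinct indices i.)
Roots: {-3, 3, 4, 6}

Each tropical root is a break point of the lower envelope of the lines y = a_i + i · x (there are 5 lines, with slopes 0, 1, ..., 4). Only the lines that attain the minimum somewhere contribute to roots; other lines are dominated. Here the surviving (envelope) indices are i = 4, i = 3, i = 2, i = 1, i = 0.
Intersections between consecutive envelope lines give the roots: for adjacent envelope indices i < j the intersection is x = (a_i − a_j) / (j − i). Reading off the sorted break points: {-3, 3, 4, 6}.
Verification: at each break x_0, at least two indices attain the minimum of min_i(a_i + i · x_0).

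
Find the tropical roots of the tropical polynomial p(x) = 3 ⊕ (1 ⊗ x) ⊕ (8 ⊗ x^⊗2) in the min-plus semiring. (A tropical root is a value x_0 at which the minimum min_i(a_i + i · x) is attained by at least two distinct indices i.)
Roots: {-7, 2}

Each tropical root is a break point of the lower envelope of the lines y = a_i + i · x (there are 3 lines, with slopes 0, 1, ..., 2). Only the lines that attain the minimum somewhere contribute to roots; other lines are dominated. Here the surviving (envelope) indices are i = 2, i = 1, i = 0.
Intersections between consecutive envelope lines give the roots: for adjacent envelope indices i < j the intersection is x = (a_i − a_j) / (j − i). Reading off the sorted break points: {-7, 2}.
Verification: at each break x_0, at least two indices attain the minimum of min_i(a_i + i · x_0).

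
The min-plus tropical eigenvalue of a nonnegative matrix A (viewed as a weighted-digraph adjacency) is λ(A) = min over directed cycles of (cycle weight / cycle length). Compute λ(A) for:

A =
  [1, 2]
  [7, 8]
λ(A) = 1

Enumerate directed cycles and compute their means (weight / length). Sample:
  cycle 0 → 0: weight = 1, length = 1, mean = 1/1 ≈ 1.000
  cycle 1 → 1: weight = 8, length = 1, mean = 8/1 ≈ 8.000
  cycle 0 → 1 → 0: weight = 9, length = 2, mean = 9/2 ≈ 4.500
  cycle 1 → 0 → 1: weight = 9, length = 2, mean = 9/2 ≈ 4.500
Minimum mean = 1.000, attained e.g. along the cycle 0 → 0 with weight 1 and length 1. So λ(A) = 1/1 = 1.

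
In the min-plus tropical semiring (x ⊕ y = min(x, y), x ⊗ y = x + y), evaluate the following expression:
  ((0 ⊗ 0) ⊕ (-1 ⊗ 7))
((0 ⊗ 0) ⊕ (-1 ⊗ 7)) = 0

Expand innermost to outermost. Recall ⊕ takes the minimum of its arguments and ⊗ takes their sum. Working out the expression ((0 ⊗ 0) ⊕ (-1 ⊗ 7)) gives 0.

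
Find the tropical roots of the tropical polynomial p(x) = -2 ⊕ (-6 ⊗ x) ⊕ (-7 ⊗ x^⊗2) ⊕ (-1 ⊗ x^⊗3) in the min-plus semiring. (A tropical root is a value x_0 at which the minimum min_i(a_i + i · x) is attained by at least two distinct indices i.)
Roots: {-6, 1, 4}

Each tropical root is a break point of the lower envelope of the lines y = a_i + i · x (there are 4 lines, with slopes 0, 1, ..., 3). Only the lines that attain the minimum somewhere contribute to roots; other lines are dominated. Here the surviving (envelope) indices are i = 3, i = 2, i = 1, i = 0.
Intersections between consecutive envelope lines give the roots: for adjacent envelope indices i < j the intersection is x = (a_i − a_j) / (j − i). Reading off the sorted break points: {-6, 1, 4}.
Verification: at each break x_0, at least two indices attain the minimum of min_i(a_i + i · x_0).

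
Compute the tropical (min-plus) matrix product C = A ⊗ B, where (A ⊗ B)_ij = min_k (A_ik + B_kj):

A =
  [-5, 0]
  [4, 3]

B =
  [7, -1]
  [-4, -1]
A ⊗ B =
  [-4, -6]
  [-1, 2]

Apply the min-plus product entry-by-entry:
  C[0][0] = min over k of (A[0][0] + B[0][0] = -5 + 7 = 2, A[0][1] + B[1][0] = 0 + -4 = -4) = -4 (attained at k = 1)
  C[0][1] = min over k of (A[0][0] + B[0][1] = -5 + -1 = -6, A[0][1] + B[1][1] = 0 + -1 = -1) = -6 (attained at k = 0)
  C[1][0] = min over k of (A[1][0] + B[0][0] = 4 + 7 = 11, A[1][1] + B[1][0] = 3 + -4 = -1) = -1 (attained at k = 1)
  C[1][1] = min over k of (A[1][0] + B[0][1] = 4 + -1 = 3, A[1][1] + B[1][1] = 3 + -1 = 2) = 2 (attained at k = 1)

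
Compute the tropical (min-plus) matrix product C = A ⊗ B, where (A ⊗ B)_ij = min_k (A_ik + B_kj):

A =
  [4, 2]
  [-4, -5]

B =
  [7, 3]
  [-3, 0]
A ⊗ B =
  [-1, 2]
  [-8, -5]

Apply the min-plus product entry-by-entry:
  C[0][0] = min over k of (A[0][0] + B[0][0] = 4 + 7 = 11, A[0][1] + B[1][0] = 2 + -3 = -1) = -1 (attained at k = 1)
  C[0][1] = min over k of (A[0][0] + B[0][1] = 4 + 3 = 7, A[0][1] + B[1][1] = 2 + 0 = 2) = 2 (attained at k = 1)
  C[1][0] = min over k of (A[1][0] + B[0][0] = -4 + 7 = 3, A[1][1] + B[1][0] = -5 + -3 = -8) = -8 (attained at k = 1)
  C[1][1] = min over k of (A[1][0] + B[0][1] = -4 + 3 = -1, A[1][1] + B[1][1] = -5 + 0 = -5) = -5 (attained at k = 1)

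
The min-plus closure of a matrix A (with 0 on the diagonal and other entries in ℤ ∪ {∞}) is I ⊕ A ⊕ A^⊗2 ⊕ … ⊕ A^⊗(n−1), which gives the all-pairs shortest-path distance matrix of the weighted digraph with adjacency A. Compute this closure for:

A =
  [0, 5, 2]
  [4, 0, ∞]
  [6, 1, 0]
Closure =
  [0, 3, 2]
  [4, 0, 6]
  [5, 1, 0]

This is the Floyd-Warshall all-pairs shortest-path computation. For each intermediate vertex k = 0, 1, …, 2, update dist[i][j] ← min(dist[i][j], dist[i][k] + dist[k][j]). The final matrix gives, for each (i, j), the minimum total weight of any directed path from i to j (possibly empty when i = j).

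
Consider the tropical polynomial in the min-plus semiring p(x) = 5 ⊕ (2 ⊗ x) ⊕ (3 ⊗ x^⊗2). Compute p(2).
p(2) = 4

A tropical monomial a ⊗ x^⊗i evaluates to a + i · x. Evaluating each term at x = 2:
  Term 0 contributes 5 + 0 · 2 = 5
  Term 1 contributes 2 + 1 · 2 = 4
  Term 2 contributes 3 + 2 · 2 = 7
p(2) = ⊕ of these = min[5, 4, 7] = 4.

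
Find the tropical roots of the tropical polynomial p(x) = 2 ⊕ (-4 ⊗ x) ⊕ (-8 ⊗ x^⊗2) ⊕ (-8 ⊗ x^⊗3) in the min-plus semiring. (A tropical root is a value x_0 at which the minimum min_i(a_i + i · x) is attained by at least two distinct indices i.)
Roots: {0, 4, 6}

Each tropical root is a break point of the lower envelope of the lines y = a_i + i · x (there are 4 lines, with slopes 0, 1, ..., 3). Only the lines that attain the minimum somewhere contribute to roots; other lines are dominated. Here the surviving (envelope) indices are i = 3, i = 2, i = 1, i = 0.
Intersections between consecutive envelope lines give the roots: for adjacent envelope indices i < j the intersection is x = (a_i − a_j) / (j − i). Reading off the sorted break points: {0, 4, 6}.
Verification: at each break x_0, at least two indices attain the minimum of min_i(a_i + i · x_0).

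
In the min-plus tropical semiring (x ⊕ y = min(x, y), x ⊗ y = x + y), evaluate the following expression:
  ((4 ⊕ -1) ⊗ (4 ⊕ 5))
((4 ⊕ -1) ⊗ (4 ⊕ 5)) = 3

Expand innermost to outermost. Recall ⊕ takes the minimum of its arguments and ⊗ takes their sum. Working out the expression ((4 ⊕ -1) ⊗ (4 ⊕ 5)) gives 3.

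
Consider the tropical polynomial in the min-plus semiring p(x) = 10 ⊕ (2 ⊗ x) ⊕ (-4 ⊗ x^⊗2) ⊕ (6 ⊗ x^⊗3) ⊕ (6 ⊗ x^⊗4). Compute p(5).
p(5) = 6

A tropical monomial a ⊗ x^⊗i evaluates to a + i · x. Evaluating each term at x = 5:
  Term 0 contributes 10 + 0 · 5 = 10
  Term 1 contributes 2 + 1 · 5 = 7
  Term 2 contributes -4 + 2 · 5 = 6
  Term 3 contributes 6 + 3 · 5 = 21
  Term 4 contributes 6 + 4 · 5 = 26
p(5) = ⊕ of these = min[10, 7, 6, 21, 26] = 6.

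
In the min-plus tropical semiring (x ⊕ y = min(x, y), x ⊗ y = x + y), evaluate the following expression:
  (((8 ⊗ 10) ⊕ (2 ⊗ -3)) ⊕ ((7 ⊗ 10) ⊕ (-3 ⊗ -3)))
(((8 ⊗ 10) ⊕ (2 ⊗ -3)) ⊕ ((7 ⊗ 10) ⊕ (-3 ⊗ -3))) = -6

Expand innermost to outermost. Recall ⊕ takes the minimum of its arguments and ⊗ takes their sum. Working out the expression (((8 ⊗ 10) ⊕ (2 ⊗ -3)) ⊕ ((7 ⊗ 10) ⊕ (-3 ⊗ -3))) gives -6.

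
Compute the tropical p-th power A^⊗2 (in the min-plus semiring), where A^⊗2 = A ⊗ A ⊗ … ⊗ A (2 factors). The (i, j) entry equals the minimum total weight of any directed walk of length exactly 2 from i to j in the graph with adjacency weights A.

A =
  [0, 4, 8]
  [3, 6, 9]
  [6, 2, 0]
A^⊗2 =
  [0, 4, 8]
  [3, 7, 9]
  [5, 2, 0]

Each entry (A^⊗2)_ij equals the minimum over all length-2 walks i = v_0 → v_1 → … → v_2 = j of Σ_t A[v_t][v_{t+1}]. For example, for (i, j) = (0, 2) we minimise over 3 possible intermediate vertex sequences; the minimum is 8, attained along the walk 0 → 0 → 2.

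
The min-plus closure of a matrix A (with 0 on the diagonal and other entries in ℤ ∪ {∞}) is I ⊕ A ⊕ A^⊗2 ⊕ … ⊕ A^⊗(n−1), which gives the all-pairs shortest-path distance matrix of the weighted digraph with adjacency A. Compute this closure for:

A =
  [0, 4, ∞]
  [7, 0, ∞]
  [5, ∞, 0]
Closure =
  [0, 4, ∞]
  [7, 0, ∞]
  [5, 9, 0]

This is the Floyd-Warshall all-pairs shortest-path computation. For each intermediate vertex k = 0, 1, …, 2, update dist[i][j] ← min(dist[i][j], dist[i][k] + dist[k][j]). The final matrix gives, for each (i, j), the minimum total weight of any directed path from i to j (possibly empty when i = j).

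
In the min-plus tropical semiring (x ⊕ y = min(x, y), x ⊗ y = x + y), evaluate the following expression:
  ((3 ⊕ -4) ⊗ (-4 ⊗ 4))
((3 ⊕ -4) ⊗ (-4 ⊗ 4)) = -4

Expand innermost to outermost. Recall ⊕ takes the minimum of its arguments and ⊗ takes their sum. Working out the expression ((3 ⊕ -4) ⊗ (-4 ⊗ 4)) gives -4.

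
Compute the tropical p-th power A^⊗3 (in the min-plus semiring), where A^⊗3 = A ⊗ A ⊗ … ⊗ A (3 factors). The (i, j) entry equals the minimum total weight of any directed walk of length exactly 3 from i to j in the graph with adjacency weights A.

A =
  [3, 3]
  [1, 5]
A^⊗3 =
  [7, 7]
  [5, 7]

Each entry (A^⊗3)_ij equals the minimum over all length-3 walks i = v_0 → v_1 → … → v_3 = j of Σ_t A[v_t][v_{t+1}]. For example, for (i, j) = (0, 1) we minimise over 4 possible intermediate vertex sequences; the minimum is 7, attained along the walk 0 → 1 → 0 → 1.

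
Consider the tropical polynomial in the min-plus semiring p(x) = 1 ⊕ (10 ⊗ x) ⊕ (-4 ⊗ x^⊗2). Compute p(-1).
p(-1) = -6

A tropical monomial a ⊗ x^⊗i evaluates to a + i · x. Evaluating each term at x = -1:
  Term 0 contributes 1 + 0 · -1 = 1
  Term 1 contributes 10 + 1 · -1 = 9
  Term 2 contributes -4 + 2 · -1 = -6
p(-1) = ⊕ of these = min[1, 9, -6] = -6.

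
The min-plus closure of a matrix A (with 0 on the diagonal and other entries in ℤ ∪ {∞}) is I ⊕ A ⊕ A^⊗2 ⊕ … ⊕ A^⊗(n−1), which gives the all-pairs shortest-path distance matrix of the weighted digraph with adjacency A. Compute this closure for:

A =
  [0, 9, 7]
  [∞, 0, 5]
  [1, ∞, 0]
Closure =
  [0, 9, 7]
  [6, 0, 5]
  [1, 10, 0]

This is the Floyd-Warshall all-pairs shortest-path computation. For each intermediate vertex k = 0, 1, …, 2, update dist[i][j] ← min(dist[i][j], dist[i][k] + dist[k][j]). The final matrix gives, for each (i, j), the minimum total weight of any directed path from i to j (possibly empty when i = j).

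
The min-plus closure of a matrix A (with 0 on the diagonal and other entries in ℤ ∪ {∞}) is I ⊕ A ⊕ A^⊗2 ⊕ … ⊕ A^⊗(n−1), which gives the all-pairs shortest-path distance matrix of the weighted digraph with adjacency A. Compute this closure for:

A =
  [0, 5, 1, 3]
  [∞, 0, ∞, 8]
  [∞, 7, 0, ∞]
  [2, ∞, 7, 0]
Closure =
  [0, 5, 1, 3]
  [10, 0, 11, 8]
  [17, 7, 0, 15]
  [2, 7, 3, 0]

This is the Floyd-Warshall all-pairs shortest-path computation. For each intermediate vertex k = 0, 1, …, 3, update dist[i][j] ← min(dist[i][j], dist[i][k] + dist[k][j]). The final matrix gives, for each (i, j), the minimum total weight of any directed path from i to j (possibly empty when i = j).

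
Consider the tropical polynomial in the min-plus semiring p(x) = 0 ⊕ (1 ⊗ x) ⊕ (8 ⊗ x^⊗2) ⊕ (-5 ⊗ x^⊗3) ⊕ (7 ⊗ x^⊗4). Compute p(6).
p(6) = 0

A tropical monomial a ⊗ x^⊗i evaluates to a + i · x. Evaluating each term at x = 6:
  Term 0 contributes 0 + 0 · 6 = 0
  Term 1 contributes 1 + 1 · 6 = 7
  Term 2 contributes 8 + 2 · 6 = 20
  Term 3 contributes -5 + 3 · 6 = 13
  Term 4 contributes 7 + 4 · 6 = 31
p(6) = ⊕ of these = min[0, 7, 20, 13, 31] = 0.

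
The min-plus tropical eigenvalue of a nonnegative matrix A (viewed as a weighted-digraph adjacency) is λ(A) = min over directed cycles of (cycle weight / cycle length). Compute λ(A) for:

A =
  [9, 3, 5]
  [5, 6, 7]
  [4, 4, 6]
λ(A) = 4

Enumerate directed cycles and compute their means (weight / length). Sample:
  cycle 0 → 0: weight = 9, length = 1, mean = 9/1 ≈ 9.000
  cycle 1 → 1: weight = 6, length = 1, mean = 6/1 ≈ 6.000
  cycle 2 → 2: weight = 6, length = 1, mean = 6/1 ≈ 6.000
  cycle 0 → 1 → 0: weight = 8, length = 2, mean = 8/2 ≈ 4.000
  cycle 0 → 2 → 0: weight = 9, length = 2, mean = 9/2 ≈ 4.500
  cycle 1 → 0 → 1: weight = 8, length = 2, mean = 8/2 ≈ 4.000
Minimum mean = 4.000, attained e.g. along the cycle 0 → 1 → 0 with weight 8 and length 2. So λ(A) = 8/2 = 4.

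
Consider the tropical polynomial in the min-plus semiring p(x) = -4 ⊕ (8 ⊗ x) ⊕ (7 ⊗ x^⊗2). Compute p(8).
p(8) = -4

A tropical monomial a ⊗ x^⊗i evaluates to a + i · x. Evaluating each term at x = 8:
  Term 0 contributes -4 + 0 · 8 = -4
  Term 1 contributes 8 + 1 · 8 = 16
  Term 2 contributes 7 + 2 · 8 = 23
p(8) = ⊕ of these = min[-4, 16, 23] = -4.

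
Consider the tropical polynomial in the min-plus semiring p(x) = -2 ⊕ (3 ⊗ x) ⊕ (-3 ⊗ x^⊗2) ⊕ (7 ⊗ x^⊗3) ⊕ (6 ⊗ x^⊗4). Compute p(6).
p(6) = -2

A tropical monomial a ⊗ x^⊗i evaluates to a + i · x. Evaluating each term at x = 6:
  Term 0 contributes -2 + 0 · 6 = -2
  Term 1 contributes 3 + 1 · 6 = 9
  Term 2 contributes -3 + 2 · 6 = 9
  Term 3 contributes 7 + 3 · 6 = 25
  Term 4 contributes 6 + 4 · 6 = 30
p(6) = ⊕ of these = min[-2, 9, 9, 25, 30] = -2.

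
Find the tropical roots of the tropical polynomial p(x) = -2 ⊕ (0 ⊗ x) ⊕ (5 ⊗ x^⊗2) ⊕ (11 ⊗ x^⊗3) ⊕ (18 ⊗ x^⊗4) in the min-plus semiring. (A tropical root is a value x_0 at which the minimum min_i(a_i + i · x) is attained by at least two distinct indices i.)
Roots: {-7, -6, -5, -2}

Each tropical root is a break point of the lower envelope of the lines y = a_i + i · x (there are 5 lines, with slopes 0, 1, ..., 4). Only the lines that attain the minimum somewhere contribute to roots; other lines are dominated. Here the surviving (envelope) indices are i = 4, i = 3, i = 2, i = 1, i = 0.
Intersections between consecutive envelope lines give the roots: for adjacent envelope indices i < j the intersection is x = (a_i − a_j) / (j − i). Reading off the sorted break points: {-7, -6, -5, -2}.
Verification: at each break x_0, at least two indices attain the minimum of min_i(a_i + i · x_0).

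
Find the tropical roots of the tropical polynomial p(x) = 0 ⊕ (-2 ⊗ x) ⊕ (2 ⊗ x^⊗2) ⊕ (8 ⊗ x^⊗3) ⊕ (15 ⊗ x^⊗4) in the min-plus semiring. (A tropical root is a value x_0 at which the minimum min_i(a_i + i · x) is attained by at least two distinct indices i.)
Roots: {-7, -6, -4, 2}

Each tropical root is a break point of the lower envelope of the lines y = a_i + i · x (there are 5 lines, with slopes 0, 1, ..., 4). Only the lines that attain the minimum somewhere contribute to roots; other lines are dominated. Here the surviving (envelope) indices are i = 4, i = 3, i = 2, i = 1, i = 0.
Intersections between consecutive envelope lines give the roots: for adjacent envelope indices i < j the intersection is x = (a_i − a_j) / (j − i). Reading off the sorted break points: {-7, -6, -4, 2}.
Verification: at each break x_0, at least two indices attain the minimum of min_i(a_i + i · x_0).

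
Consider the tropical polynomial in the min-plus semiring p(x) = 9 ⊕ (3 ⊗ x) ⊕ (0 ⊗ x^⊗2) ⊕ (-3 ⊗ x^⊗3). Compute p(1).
p(1) = 0

A tropical monomial a ⊗ x^⊗i evaluates to a + i · x. Evaluating each term at x = 1:
  Term 0 contributes 9 + 0 · 1 = 9
  Term 1 contributes 3 + 1 · 1 = 4
  Term 2 contributes 0 + 2 · 1 = 2
  Term 3 contributes -3 + 3 · 1 = 0
p(1) = ⊕ of these = min[9, 4, 2, 0] = 0.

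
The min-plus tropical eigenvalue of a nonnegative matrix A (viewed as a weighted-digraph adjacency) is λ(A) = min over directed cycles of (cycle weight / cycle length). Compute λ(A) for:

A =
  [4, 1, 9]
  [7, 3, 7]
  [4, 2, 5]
λ(A) = 3

Enumerate directed cycles and compute their means (weight / length). Sample:
  cycle 0 → 0: weight = 4, length = 1, mean = 4/1 ≈ 4.000
  cycle 1 → 1: weight = 3, length = 1, mean = 3/1 ≈ 3.000
  cycle 2 → 2: weight = 5, length = 1, mean = 5/1 ≈ 5.000
  cycle 0 → 1 → 0: weight = 8, length = 2, mean = 8/2 ≈ 4.000
  cycle 0 → 2 → 0: weight = 13, length = 2, mean = 13/2 ≈ 6.500
  cycle 1 → 0 → 1: weight = 8, length = 2, mean = 8/2 ≈ 4.000
Minimum mean = 3.000, attained e.g. along the cycle 1 → 1 with weight 3 and length 1. So λ(A) = 3/1 = 3.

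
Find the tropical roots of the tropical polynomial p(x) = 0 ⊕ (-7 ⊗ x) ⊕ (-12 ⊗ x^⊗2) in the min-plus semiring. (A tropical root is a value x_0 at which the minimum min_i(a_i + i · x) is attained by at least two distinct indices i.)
Roots: {5, 7}

Each tropical root is a break point of the lower envelope of the lines y = a_i + i · x (there are 3 lines, with slopes 0, 1, ..., 2). Only the lines that attain the minimum somewhere contribute to roots; other lines are dominated. Here the surviving (envelope) indices are i = 2, i = 1, i = 0.
Intersections between consecutive envelope lines give the roots: for adjacent envelope indices i < j the intersection is x = (a_i − a_j) / (j − i). Reading off the sorted break points: {5, 7}.
Verification: at each break x_0, at least two indices attain the minimum of min_i(a_i + i · x_0).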